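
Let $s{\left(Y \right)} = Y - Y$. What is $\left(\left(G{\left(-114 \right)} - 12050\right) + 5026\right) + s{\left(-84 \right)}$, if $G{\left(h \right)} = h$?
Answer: $-7138$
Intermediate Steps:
$s{\left(Y \right)} = 0$
$\left(\left(G{\left(-114 \right)} - 12050\right) + 5026\right) + s{\left(-84 \right)} = \left(\left(-114 - 12050\right) + 5026\right) + 0 = \left(-12164 + 5026\right) + 0 = -7138 + 0 = -7138$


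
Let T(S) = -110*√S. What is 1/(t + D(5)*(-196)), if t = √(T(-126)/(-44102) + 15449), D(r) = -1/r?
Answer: 110255/(4321996 + 5*√22051*√(340665899 + 165*I*√14)) ≈ 0.0061164 - 4.2134e-9*I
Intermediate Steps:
t = √(15449 + 165*I*√14/22051) (t = √(-330*I*√14/(-44102) + 15449) = √(-330*I*√14*(-1/44102) + 15449) = √(165*I*√14/22051 + 15449) = √(15449 + 165*I*√14/22051) ≈ 124.29 + 0.e-4*I)
1/(t + D(5)*(-196)) = 1/(√(7512023738849 + 3638415*I*√14)/22051 - 1/5*(-196)) = 1/(√(7512023738849 + 3638415*I*√14)/22051 - 1*⅕*(-196)) = 1/(√(7512023738849 + 3638415*I*√14)/22051 - ⅕*(-196)) = 1/(√(7512023738849 + 3638415*I*√14)/22051 + 196/5) = 1/(196/5 + √(7512023738849 + 3638415*I*√14)/22051)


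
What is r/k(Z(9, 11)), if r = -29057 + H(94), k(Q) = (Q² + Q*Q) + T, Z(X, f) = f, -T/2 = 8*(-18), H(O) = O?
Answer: -28963/530 ≈ -54.647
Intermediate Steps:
T = 288 (T = -16*(-18) = -2*(-144) = 288)
k(Q) = 288 + 2*Q² (k(Q) = (Q² + Q*Q) + 288 = (Q² + Q²) + 288 = 2*Q² + 288 = 288 + 2*Q²)
r = -28963 (r = -29057 + 94 = -28963)
r/k(Z(9, 11)) = -28963/(288 + 2*11²) = -28963/(288 + 2*121) = -28963/(288 + 242) = -28963/530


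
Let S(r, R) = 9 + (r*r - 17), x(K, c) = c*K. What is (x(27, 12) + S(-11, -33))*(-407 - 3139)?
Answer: -1549602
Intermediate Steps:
x(K, c) = K*c
S(r, R) = -8 + r² (S(r, R) = 9 + (r² - 17) = 9 + (-17 + r²) = -8 + r²)
(x(27, 12) + S(-11, -33))*(-407 - 3139) = (27*12 + (-8 + (-11)²))*(-407 - 3139) = (324 + (-8 + 121))*(-3546) = (324 + 113)*(-3546) = 437*(-3546) = -1549602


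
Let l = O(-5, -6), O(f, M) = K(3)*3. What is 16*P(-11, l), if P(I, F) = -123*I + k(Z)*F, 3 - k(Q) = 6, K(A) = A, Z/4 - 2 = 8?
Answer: 21216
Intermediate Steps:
Z = 40 (Z = 8 + 4*8 = 8 + 32 = 40)
k(Q) = -3 (k(Q) = 3 - 1*6 = 3 - 6 = -3)
O(f, M) = 9 (O(f, M) = 3*3 = 9)
l = 9
P(I, F) = -123*I - 3*F
16*P(-11, l) = 16*(-123*(-11) - 3*9) = 16*(1353 - 27) = 16*1326 = 21216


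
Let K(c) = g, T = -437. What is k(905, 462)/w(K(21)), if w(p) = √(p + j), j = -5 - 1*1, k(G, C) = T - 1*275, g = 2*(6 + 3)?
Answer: -356*√3/3 ≈ -205.54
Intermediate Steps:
g = 18 (g = 2*9 = 18)
k(G, C) = -712 (k(G, C) = -437 - 1*275 = -437 - 275 = -712)
j = -6 (j = -5 - 1 = -6)
K(c) = 18
w(p) = √(-6 + p) (w(p) = √(p - 6) = √(-6 + p))
k(905, 462)/w(K(21)) = -712/√(-6 + 18) = -712*√3/6 = -356*√3/3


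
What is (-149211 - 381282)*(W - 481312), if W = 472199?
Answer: 4834382709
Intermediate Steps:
(-149211 - 381282)*(W - 481312) = (-149211 - 381282)*(472199 - 481312) = -530493*(-9113) = 4834382709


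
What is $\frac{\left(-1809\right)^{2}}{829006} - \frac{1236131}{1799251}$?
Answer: $\frac{4863254695945}{1491589874506} \approx 3.2604$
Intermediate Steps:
$\frac{\left(-1809\right)^{2}}{829006} - \frac{1236131}{1799251} = 3272481 \cdot \frac{1}{829006} - \frac{1236131}{1799251} = \frac{3272481}{829006} - \frac{1236131}{1799251} = \frac{4863254695945}{1491589874506}$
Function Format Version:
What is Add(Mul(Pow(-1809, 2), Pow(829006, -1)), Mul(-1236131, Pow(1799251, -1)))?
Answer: Rational(4863254695945, 1491589874506) ≈ 3.2604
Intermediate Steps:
Add(Mul(Pow(-1809, 2), Pow(829006, -1)), Mul(-1236131, Pow(1799251, -1))) = Add(Mul(3272481, Rational(1, 829006)), Mul(-1236131, Rational(1, 1799251))) = Add(Rational(3272481, 829006), Rational(-1236131, 1799251)) = Rational(4863254695945, 1491589874506)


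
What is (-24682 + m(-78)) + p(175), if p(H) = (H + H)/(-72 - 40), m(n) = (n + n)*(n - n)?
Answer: -197481/8 ≈ -24685.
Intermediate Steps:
m(n) = 0 (m(n) = (2*n)*0 = 0)
p(H) = -H/56 (p(H) = (2*H)/(-112) = (2*H)*(-1/112) = -H/56)
(-24682 + m(-78)) + p(175) = (-24682 + 0) - 1/56*175 = -24682 - 25/8 = -197481/8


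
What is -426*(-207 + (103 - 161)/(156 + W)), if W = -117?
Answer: 1154602/13 ≈ 88816.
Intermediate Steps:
-426*(-207 + (103 - 161)/(156 + W)) = -426*(-207 + (103 - 161)/(156 - 117)) = -426*(-207 - 58/39) = -426*(-8131/39) = 1154602/13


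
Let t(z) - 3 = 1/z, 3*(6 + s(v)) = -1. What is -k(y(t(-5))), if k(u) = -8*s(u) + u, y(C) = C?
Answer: -802/15 ≈ -53.467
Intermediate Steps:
s(v) = -19/3 (s(v) = -6 + (1/3)*(-1) = -6 - 1/3 = -19/3)
t(z) = 3 + 1/z
k(u) = 152/3 + u (k(u) = -8*(-19/3) + u = 152/3 + u)
-k(y(t(-5))) = -(152/3 + (3 + 1/(-5))) = -(152/3 + (3 - 1/5)) = -(152/3 + 14/5) = -1*802/15 = -802/15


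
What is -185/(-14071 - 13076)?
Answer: 185/27147 ≈ 0.0068147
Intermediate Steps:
-185/(-14071 - 13076) = -185/(-27147) = -1/27147*(-185) = 185/27147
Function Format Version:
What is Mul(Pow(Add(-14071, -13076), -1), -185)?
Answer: Rational(185, 27147) ≈ 0.0068147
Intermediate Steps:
Mul(Pow(Add(-14071, -13076), -1), -185) = Mul(Pow(-27147, -1), -185) = Mul(Rational(-1, 27147), -185) = Rational(185, 27147)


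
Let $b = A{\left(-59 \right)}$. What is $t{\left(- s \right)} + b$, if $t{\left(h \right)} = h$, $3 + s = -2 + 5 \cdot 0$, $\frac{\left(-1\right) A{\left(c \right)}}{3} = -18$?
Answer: $59$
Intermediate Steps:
$A{\left(c \right)} = 54$ ($A{\left(c \right)} = \left(-3\right) \left(-18\right) = 54$)
$s = -5$ ($s = -3 + \left(-2 + 5 \cdot 0\right) = -3 + \left(-2 + 0\right) = -3 - 2 = -5$)
$b = 54$
$t{\left(- s \right)} + b = \left(-1\right) \left(-5\right) + 54 = 5 + 54 = 59$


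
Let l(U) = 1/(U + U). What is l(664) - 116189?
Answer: -154298991/1328 ≈ -1.1619e+5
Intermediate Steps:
l(U) = 1/(2*U)
l(664) - 116189 = (½)/664 - 116189 = (½)*(1/664) - 116189 = 1/1328 - 116189 = -154298991/1328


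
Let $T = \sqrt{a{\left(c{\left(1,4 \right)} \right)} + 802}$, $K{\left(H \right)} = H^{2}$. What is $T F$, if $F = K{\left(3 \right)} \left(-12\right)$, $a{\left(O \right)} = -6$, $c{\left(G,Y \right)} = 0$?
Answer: $- 216 \sqrt{199} \approx -3047.1$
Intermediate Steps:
$F = -108$ ($F = 3^{2} \left(-12\right) = 9 \left(-12\right) = -108$)
$T = 2 \sqrt{199}$ ($T = \sqrt{-6 + 802} = \sqrt{796} = 2 \sqrt{199} \approx 28.213$)
$T F = 2 \sqrt{199} \left(-108\right) = - 216 \sqrt{199}$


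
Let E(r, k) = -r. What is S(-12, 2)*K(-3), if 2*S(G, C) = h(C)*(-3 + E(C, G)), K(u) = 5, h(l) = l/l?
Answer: -25/2 ≈ -12.500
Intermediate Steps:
h(l) = 1
S(G, C) = -3/2 - C/2 (S(G, C) = (1*(-3 - C))/2 = (-3 - C)/2 = -3/2 - C/2)
S(-12, 2)*K(-3) = (-3/2 - 1/2*2)*5 = (-3/2 - 1)*5 = -5/2*5 = -25/2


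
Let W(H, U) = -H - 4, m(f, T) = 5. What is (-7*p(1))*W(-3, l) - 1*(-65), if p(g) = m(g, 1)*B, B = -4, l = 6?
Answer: -75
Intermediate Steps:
W(H, U) = -4 - H
p(g) = -20 (p(g) = 5*(-4) = -20)
(-7*p(1))*W(-3, l) - 1*(-65) = (-7*(-20))*(-4 - 1*(-3)) - 1*(-65) = 140*(-4 + 3) + 65 = 140*(-1) + 65 = -140 + 65 = -75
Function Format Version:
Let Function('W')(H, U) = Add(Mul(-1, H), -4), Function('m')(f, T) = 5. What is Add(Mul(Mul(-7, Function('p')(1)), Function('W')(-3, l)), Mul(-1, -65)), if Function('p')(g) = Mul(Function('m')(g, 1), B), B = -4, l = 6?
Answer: -75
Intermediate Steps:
Function('W')(H, U) = Add(-4, Mul(-1, H))
Function('p')(g) = -20 (Function('p')(g) = Mul(5, -4) = -20)
Add(Mul(Mul(-7, Function('p')(1)), Function('W')(-3, l)), Mul(-1, -65)) = Add(Mul(Mul(-7, -20), Add(-4, Mul(-1, -3))), Mul(-1, -65)) = Add(Mul(140, Add(-4, 3)), 65) = Add(Mul(140, -1), 65) = Add(-140, 65) = -75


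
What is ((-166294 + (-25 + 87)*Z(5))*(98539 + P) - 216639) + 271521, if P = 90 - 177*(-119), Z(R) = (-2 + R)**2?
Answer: -19837218430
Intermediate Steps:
P = 21153 (P = 90 + 21063 = 21153)
((-166294 + (-25 + 87)*Z(5))*(98539 + P) - 216639) + 271521 = ((-166294 + (-25 + 87)*(-2 + 5)**2)*(98539 + 21153) - 216639) + 271521 = ((-166294 + 62*3**2)*119692 - 216639) + 271521 = ((-166294 + 62*9)*119692 - 216639) + 271521 = ((-166294 + 558)*119692 - 216639) + 271521 = (-165736*119692 - 216639) + 271521 = (-19837273312 - 216639) + 271521 = -19837489951 + 271521 = -19837218430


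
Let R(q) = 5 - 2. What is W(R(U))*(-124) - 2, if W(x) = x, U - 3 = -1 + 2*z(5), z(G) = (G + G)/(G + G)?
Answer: -374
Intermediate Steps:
z(G) = 1 (z(G) = (2*G)/((2*G)) = (2*G)*(1/(2*G)) = 1)
U = 4 (U = 3 + (-1 + 2*1) = 3 + (-1 + 2) = 3 + 1 = 4)
R(q) = 3
W(R(U))*(-124) - 2 = 3*(-124) - 2 = -372 - 2 = -374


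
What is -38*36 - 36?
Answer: -1404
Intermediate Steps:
-38*36 - 36 = -1368 - 36 = -1404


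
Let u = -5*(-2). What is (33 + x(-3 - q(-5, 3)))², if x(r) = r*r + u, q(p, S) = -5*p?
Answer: 683929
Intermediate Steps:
u = 10
x(r) = 10 + r² (x(r) = r*r + 10 = r² + 10 = 10 + r²)
(33 + x(-3 - q(-5, 3)))² = (33 + (10 + (-3 - (-5)*(-5))²))² = (33 + (10 + (-3 - 1*25)²))² = (33 + (10 + (-3 - 25)²))² = (33 + (10 + (-28)²))² = (33 + (10 + 784))² = (33 + 794)² = 827² = 683929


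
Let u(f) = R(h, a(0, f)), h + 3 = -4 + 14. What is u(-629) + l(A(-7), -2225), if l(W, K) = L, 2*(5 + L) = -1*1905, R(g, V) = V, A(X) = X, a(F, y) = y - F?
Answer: -3173/2 ≈ -1586.5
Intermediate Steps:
h = 7 (h = -3 + (-4 + 14) = -3 + 10 = 7)
u(f) = f (u(f) = f - 1*0 = f + 0 = f)
L = -1915/2 (L = -5 + (-1*1905)/2 = -5 + (1/2)*(-1905) = -5 - 1905/2 = -1915/2 ≈ -957.50)
l(W, K) = -1915/2
u(-629) + l(A(-7), -2225) = -629 - 1915/2 = -3173/2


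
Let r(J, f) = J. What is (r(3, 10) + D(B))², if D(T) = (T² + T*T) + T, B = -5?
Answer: 2304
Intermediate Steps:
D(T) = T + 2*T² (D(T) = (T² + T²) + T = 2*T² + T = T + 2*T²)
(r(3, 10) + D(B))² = (3 - 5*(1 + 2*(-5)))² = (3 - 5*(1 - 10))² = (3 - 5*(-9))² = (3 + 45)² = 48² = 2304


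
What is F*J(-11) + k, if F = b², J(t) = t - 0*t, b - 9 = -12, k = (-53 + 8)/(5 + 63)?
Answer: -6777/68 ≈ -99.662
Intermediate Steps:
k = -45/68 ≈ -0.66177
b = -3 (b = 9 - 12 = -3)
J(t) = t (J(t) = t - 1*0 = t + 0 = t)
F = 9 (F = (-3)² = 9)
F*J(-11) + k = 9*(-11) - 45/68 = -99 - 45/68 = -6777/68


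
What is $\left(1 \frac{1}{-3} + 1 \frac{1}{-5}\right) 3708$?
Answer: $- \frac{9888}{5} \approx -1977.6$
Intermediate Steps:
$\left(1 \frac{1}{-3} + 1 \frac{1}{-5}\right) 3708 = \left(1 \left(- \frac{1}{3}\right) + 1 \left(- \frac{1}{5}\right)\right) 3708 = \left(- \frac{1}{3} - \frac{1}{5}\right) 3708 = \left(- \frac{8}{15}\right) 3708 = - \frac{9888}{5}$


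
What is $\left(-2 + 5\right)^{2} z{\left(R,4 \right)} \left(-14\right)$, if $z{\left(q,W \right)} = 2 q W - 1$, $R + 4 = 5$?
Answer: $-882$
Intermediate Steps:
$R = 1$ ($R = -4 + 5 = 1$)
$z{\left(q,W \right)} = -1 + 2 W q$ ($z{\left(q,W \right)} = 2 W q - 1 = -1 + 2 W q$)
$\left(-2 + 5\right)^{2} z{\left(R,4 \right)} \left(-14\right) = \left(-2 + 5\right)^{2} \left(-1 + 2 \cdot 4 \cdot 1\right) \left(-14\right) = 3^{2} \left(-1 + 8\right) \left(-14\right) = 9 \cdot 7 \left(-14\right) = 63 \left(-14\right) = -882$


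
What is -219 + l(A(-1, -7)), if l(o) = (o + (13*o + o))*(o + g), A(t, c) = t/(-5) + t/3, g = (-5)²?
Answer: -4031/15 ≈ -268.73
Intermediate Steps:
g = 25
A(t, c) = 2*t/15 (A(t, c) = t*(-⅕) + t*(⅓) = -t/5 + t/3 = 2*t/15)
l(o) = 15*o*(25 + o) (l(o) = (o + (13*o + o))*(o + 25) = (o + 14*o)*(25 + o) = (15*o)*(25 + o) = 15*o*(25 + o))
-219 + l(A(-1, -7)) = -219 + 15*((2/15)*(-1))*(25 + (2/15)*(-1)) = -219 + 15*(-2/15)*(25 - 2/15) = -219 + 15*(-2/15)*(373/15) = -219 - 746/15 = -4031/15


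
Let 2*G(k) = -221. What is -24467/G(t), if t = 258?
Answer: 48934/221 ≈ 221.42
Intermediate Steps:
G(k) = -221/2 (G(k) = (1/2)*(-221) = -221/2)
-24467/G(t) = -24467/(-221/2) = -24467*(-2)/221 = -1*(-48934/221) = 48934/221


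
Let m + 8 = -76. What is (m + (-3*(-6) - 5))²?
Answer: 5041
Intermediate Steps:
m = -84 (m = -8 - 76 = -84)
(m + (-3*(-6) - 5))² = (-84 + (-3*(-6) - 5))² = (-84 + (18 - 5))² = (-84 + 13)² = (-71)² = 5041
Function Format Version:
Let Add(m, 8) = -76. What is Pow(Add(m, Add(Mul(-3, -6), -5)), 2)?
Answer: 5041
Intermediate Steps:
m = -84 (m = Add(-8, -76) = -84)
Pow(Add(m, Add(Mul(-3, -6), -5)), 2) = Pow(Add(-84, Add(Mul(-3, -6), -5)), 2) = Pow(Add(-84, Add(18, -5)), 2) = Pow(Add(-84, 13), 2) = Pow(-71, 2) = 5041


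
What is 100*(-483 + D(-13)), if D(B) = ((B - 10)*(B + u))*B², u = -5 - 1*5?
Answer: 8891800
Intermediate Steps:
u = -10 (u = -5 - 5 = -10)
D(B) = B²*(-10 + B)² (D(B) = ((B - 10)*(B - 10))*B² = ((-10 + B)*(-10 + B))*B² = (-10 + B)²*B² = B²*(-10 + B)²)
100*(-483 + D(-13)) = 100*(-483 + (-13)²*(100 + (-13)² - 20*(-13))) = 100*(-483 + 169*(100 + 169 + 260)) = 100*(-483 + 169*529) = 100*(-483 + 89401) = 100*88918 = 8891800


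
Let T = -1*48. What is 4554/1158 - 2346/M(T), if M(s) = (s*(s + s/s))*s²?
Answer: 657449273/167196672 ≈ 3.9322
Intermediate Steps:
T = -48
M(s) = s³*(1 + s) (M(s) = (s*(s + 1))*s² = (s*(1 + s))*s² = s³*(1 + s))
4554/1158 - 2346/M(T) = 4554/1158 - 2346*(-1/(110592*(1 - 48))) = 4554*(1/1158) - 2346/((-110592*(-47))) = 759/193 - 2346/5197824 = 759/193 - 2346*1/5197824 = 759/193 - 391/866304 = 657449273/167196672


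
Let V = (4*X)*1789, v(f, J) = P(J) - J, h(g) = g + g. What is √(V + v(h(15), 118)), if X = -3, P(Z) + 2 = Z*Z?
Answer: 4*I*√479 ≈ 87.544*I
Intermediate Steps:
P(Z) = -2 + Z² (P(Z) = -2 + Z*Z = -2 + Z²)
h(g) = 2*g
v(f, J) = -2 + J² - J (v(f, J) = (-2 + J²) - J = -2 + J² - J)
V = -21468 (V = (4*(-3))*1789 = -12*1789 = -21468)
√(V + v(h(15), 118)) = √(-21468 + (-2 + 118² - 1*118)) = √(-21468 + (-2 + 13924 - 118)) = √(-21468 + 13804) = √(-7664) = 4*I*√479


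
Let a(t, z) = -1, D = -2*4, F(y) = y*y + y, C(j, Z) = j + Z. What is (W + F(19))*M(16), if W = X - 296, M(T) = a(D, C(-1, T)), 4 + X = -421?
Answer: 341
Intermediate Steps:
C(j, Z) = Z + j
F(y) = y + y² (F(y) = y² + y = y + y²)
X = -425 (X = -4 - 421 = -425)
D = -8
M(T) = -1
W = -721 (W = -425 - 296 = -721)
(W + F(19))*M(16) = (-721 + 19*(1 + 19))*(-1) = (-721 + 19*20)*(-1) = (-721 + 380)*(-1) = -341*(-1) = 341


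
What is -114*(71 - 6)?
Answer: -7410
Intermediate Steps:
-114*(71 - 6) = -114*65 = -7410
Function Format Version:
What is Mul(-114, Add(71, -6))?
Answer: -7410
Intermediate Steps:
Mul(-114, Add(71, -6)) = Mul(-114, 65) = -7410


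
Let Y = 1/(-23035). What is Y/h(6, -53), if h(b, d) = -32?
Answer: 1/737120 ≈ 1.3566e-6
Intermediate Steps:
Y = -1/23035 ≈ -4.3412e-5
Y/h(6, -53) = -1/23035/(-32) = -1/23035*(-1/32) = 1/737120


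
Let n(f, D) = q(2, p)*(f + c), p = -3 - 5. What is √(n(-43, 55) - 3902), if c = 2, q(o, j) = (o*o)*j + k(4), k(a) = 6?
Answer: 2*I*√709 ≈ 53.254*I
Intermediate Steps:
p = -8
q(o, j) = 6 + j*o² (q(o, j) = (o*o)*j + 6 = o²*j + 6 = j*o² + 6 = 6 + j*o²)
n(f, D) = -52 - 26*f (n(f, D) = (6 - 8*2²)*(f + 2) = (6 - 8*4)*(2 + f) = (6 - 32)*(2 + f) = -26*(2 + f) = -52 - 26*f)
√(n(-43, 55) - 3902) = √((-52 - 26*(-43)) - 3902) = √((-52 + 1118) - 3902) = √(1066 - 3902) = √(-2836) = 2*I*√709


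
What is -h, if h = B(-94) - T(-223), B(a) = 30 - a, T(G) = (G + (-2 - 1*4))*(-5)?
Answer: 1021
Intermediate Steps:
T(G) = 30 - 5*G (T(G) = (G + (-2 - 4))*(-5) = (G - 6)*(-5) = (-6 + G)*(-5) = 30 - 5*G)
h = -1021 (h = (30 - 1*(-94)) - (30 - 5*(-223)) = (30 + 94) - (30 + 1115) = 124 - 1*1145 = 124 - 1145 = -1021)
-h = -1*(-1021) = 1021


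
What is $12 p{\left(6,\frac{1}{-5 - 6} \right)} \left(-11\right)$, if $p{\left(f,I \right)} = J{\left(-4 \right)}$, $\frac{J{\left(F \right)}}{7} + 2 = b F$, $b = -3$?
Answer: $-9240$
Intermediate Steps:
$J{\left(F \right)} = -14 - 21 F$ ($J{\left(F \right)} = -14 + 7 \left(- 3 F\right) = -14 - 21 F$)
$p{\left(f,I \right)} = 70$ ($p{\left(f,I \right)} = -14 - -84 = -14 + 84 = 70$)
$12 p{\left(6,\frac{1}{-5 - 6} \right)} \left(-11\right) = 12 \cdot 70 \left(-11\right) = 840 \left(-11\right) = -9240$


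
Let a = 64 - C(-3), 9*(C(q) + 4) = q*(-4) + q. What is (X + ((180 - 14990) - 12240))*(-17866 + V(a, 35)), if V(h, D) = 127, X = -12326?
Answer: 698490864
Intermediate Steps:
C(q) = -4 - q/3 (C(q) = -4 + (q*(-4) + q)/9 = -4 + (-4*q + q)/9 = -4 + (-3*q)/9 = -4 - q/3)
a = 67 (a = 64 - (-4 - ⅓*(-3)) = 64 - (-4 + 1) = 64 - 1*(-3) = 64 + 3 = 67)
(X + ((180 - 14990) - 12240))*(-17866 + V(a, 35)) = (-12326 + ((180 - 14990) - 12240))*(-17866 + 127) = (-12326 + (-14810 - 12240))*(-17739) = (-12326 - 27050)*(-17739) = -39376*(-17739) = 698490864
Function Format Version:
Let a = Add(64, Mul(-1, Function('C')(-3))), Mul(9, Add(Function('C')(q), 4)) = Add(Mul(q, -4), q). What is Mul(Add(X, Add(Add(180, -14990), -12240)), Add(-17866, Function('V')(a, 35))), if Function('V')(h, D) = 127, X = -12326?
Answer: 698490864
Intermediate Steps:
Function('C')(q) = Add(-4, Mul(Rational(-1, 3), q)) (Function('C')(q) = Add(-4, Mul(Rational(1, 9), Add(Mul(q, -4), q))) = Add(-4, Mul(Rational(1, 9), Add(Mul(-4, q), q))) = Add(-4, Mul(Rational(1, 9), Mul(-3, q))) = Add(-4, Mul(Rational(-1, 3), q)))
a = 67 (a = Add(64, Mul(-1, Add(-4, Mul(Rational(-1, 3), -3)))) = Add(64, Mul(-1, Add(-4, 1))) = Add(64, Mul(-1, -3)) = Add(64, 3) = 67)
Mul(Add(X, Add(Add(180, -14990), -12240)), Add(-17866, Function('V')(a, 35))) = Mul(Add(-12326, Add(Add(180, -14990), -12240)), Add(-17866, 127)) = Mul(Add(-12326, Add(-14810, -12240)), -17739) = Mul(Add(-12326, -27050), -17739) = Mul(-39376, -17739) = 698490864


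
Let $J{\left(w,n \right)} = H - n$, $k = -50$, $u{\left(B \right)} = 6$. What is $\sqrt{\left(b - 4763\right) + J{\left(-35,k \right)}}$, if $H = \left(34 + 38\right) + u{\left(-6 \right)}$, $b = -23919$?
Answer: $i \sqrt{28554} \approx 168.98 i$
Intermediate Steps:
$H = 78$ ($H = \left(34 + 38\right) + 6 = 72 + 6 = 78$)
$J{\left(w,n \right)} = 78 - n$
$\sqrt{\left(b - 4763\right) + J{\left(-35,k \right)}} = \sqrt{\left(-23919 - 4763\right) + \left(78 - -50\right)} = \sqrt{\left(-23919 - 4763\right) + \left(78 + 50\right)} = \sqrt{-28682 + 128} = \sqrt{-28554} = i \sqrt{28554}$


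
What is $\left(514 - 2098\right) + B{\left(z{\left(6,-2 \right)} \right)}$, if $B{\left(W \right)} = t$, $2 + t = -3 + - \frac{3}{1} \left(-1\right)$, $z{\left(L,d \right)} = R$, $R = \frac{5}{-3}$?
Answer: $-1586$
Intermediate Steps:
$R = - \frac{5}{3}$ ($R = 5 \left(- \frac{1}{3}\right) = - \frac{5}{3} \approx -1.6667$)
$z{\left(L,d \right)} = - \frac{5}{3}$
$t = -2$ ($t = -2 - \left(3 - - \frac{3}{1} \left(-1\right)\right) = -2 - \left(3 - \left(-3\right) 1 \left(-1\right)\right) = -2 - 0 = -2 + \left(-3 + 3\right) = -2 + 0 = -2$)
$B{\left(W \right)} = -2$
$\left(514 - 2098\right) + B{\left(z{\left(6,-2 \right)} \right)} = \left(514 - 2098\right) - 2 = -1584 - 2 = -1586$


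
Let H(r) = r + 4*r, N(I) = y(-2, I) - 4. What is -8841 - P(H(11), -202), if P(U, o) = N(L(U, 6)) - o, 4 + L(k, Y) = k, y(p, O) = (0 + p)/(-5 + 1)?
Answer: -18079/2 ≈ -9039.5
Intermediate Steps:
y(p, O) = -p/4 (y(p, O) = p/(-4) = p*(-¼) = -p/4)
L(k, Y) = -4 + k
N(I) = -7/2 (N(I) = -¼*(-2) - 4 = ½ - 4 = -7/2)
H(r) = 5*r
P(U, o) = -7/2 - o
-8841 - P(H(11), -202) = -8841 - (-7/2 - 1*(-202)) = -8841 - (-7/2 + 202) = -8841 - 1*397/2 = -8841 - 397/2 = -18079/2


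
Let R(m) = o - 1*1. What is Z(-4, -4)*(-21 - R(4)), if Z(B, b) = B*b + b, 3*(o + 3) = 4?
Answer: -220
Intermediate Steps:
o = -5/3 (o = -3 + (⅓)*4 = -3 + 4/3 = -5/3 ≈ -1.6667)
R(m) = -8/3 (R(m) = -5/3 - 1*1 = -5/3 - 1 = -8/3)
Z(B, b) = b + B*b
Z(-4, -4)*(-21 - R(4)) = (-4*(1 - 4))*(-21 - 1*(-8/3)) = (-4*(-3))*(-21 + 8/3) = 12*(-55/3) = -220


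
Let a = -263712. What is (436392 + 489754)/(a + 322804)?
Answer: 463073/29546 ≈ 15.673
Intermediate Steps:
(436392 + 489754)/(a + 322804) = (436392 + 489754)/(-263712 + 322804) = 926146/59092 = 926146*(1/59092) = 463073/29546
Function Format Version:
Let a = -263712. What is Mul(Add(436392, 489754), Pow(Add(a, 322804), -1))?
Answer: Rational(463073, 29546) ≈ 15.673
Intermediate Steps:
Mul(Add(436392, 489754), Pow(Add(a, 322804), -1)) = Mul(Add(436392, 489754), Pow(Add(-263712, 322804), -1)) = Mul(926146, Pow(59092, -1)) = Mul(926146, Rational(1, 59092)) = Rational(463073, 29546)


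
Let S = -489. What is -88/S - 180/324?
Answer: -551/1467 ≈ -0.37560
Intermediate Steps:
-88/S - 180/324 = -88/(-489) - 180/324 = -88*(-1/489) - 180*1/324 = 88/489 - 5/9 = -551/1467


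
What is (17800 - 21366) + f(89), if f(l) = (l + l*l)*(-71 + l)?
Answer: 140614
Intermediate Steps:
f(l) = (-71 + l)*(l + l²) (f(l) = (l + l²)*(-71 + l) = (-71 + l)*(l + l²))
(17800 - 21366) + f(89) = (17800 - 21366) + 89*(-71 + 89² - 70*89) = -3566 + 89*(-71 + 7921 - 6230) = -3566 + 89*1620 = -3566 + 144180 = 140614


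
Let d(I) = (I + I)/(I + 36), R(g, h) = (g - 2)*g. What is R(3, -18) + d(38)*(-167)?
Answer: -6235/37 ≈ -168.51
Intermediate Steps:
R(g, h) = g*(-2 + g) (R(g, h) = (-2 + g)*g = g*(-2 + g))
d(I) = 2*I/(36 + I) (d(I) = (2*I)/(36 + I) = 2*I/(36 + I))
R(3, -18) + d(38)*(-167) = 3*(-2 + 3) + (2*38/(36 + 38))*(-167) = 3*1 + (2*38/74)*(-167) = 3 + (2*38*(1/74))*(-167) = 3 + (38/37)*(-167) = 3 - 6346/37 = -6235/37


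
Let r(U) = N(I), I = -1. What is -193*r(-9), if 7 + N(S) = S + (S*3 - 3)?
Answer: 2702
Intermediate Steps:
N(S) = -10 + 4*S (N(S) = -7 + (S + (S*3 - 3)) = -7 + (S + (3*S - 3)) = -7 + (S + (-3 + 3*S)) = -7 + (-3 + 4*S) = -10 + 4*S)
r(U) = -14 (r(U) = -10 + 4*(-1) = -10 - 4 = -14)
-193*r(-9) = -193*(-14) = 2702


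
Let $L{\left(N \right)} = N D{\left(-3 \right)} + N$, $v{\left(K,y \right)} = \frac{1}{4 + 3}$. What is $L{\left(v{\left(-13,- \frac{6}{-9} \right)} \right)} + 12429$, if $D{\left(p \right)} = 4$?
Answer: $\frac{87008}{7} \approx 12430.0$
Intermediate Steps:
$v{\left(K,y \right)} = \frac{1}{7}$
$L{\left(N \right)} = 5 N$ ($L{\left(N \right)} = N 4 + N = 4 N + N = 5 N$)
$L{\left(v{\left(-13,- \frac{6}{-9} \right)} \right)} + 12429 = 5 \cdot \frac{1}{7} + 12429 = \frac{5}{7} + 12429 = \frac{87008}{7}$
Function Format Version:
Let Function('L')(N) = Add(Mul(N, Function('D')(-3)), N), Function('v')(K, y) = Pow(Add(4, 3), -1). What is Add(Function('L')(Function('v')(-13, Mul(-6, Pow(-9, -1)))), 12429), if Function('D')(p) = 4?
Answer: Rational(87008, 7) ≈ 12430.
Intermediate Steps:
Function('v')(K, y) = Rational(1, 7) (Function('v')(K, y) = Pow(7, -1) = Rational(1, 7))
Function('L')(N) = Mul(5, N) (Function('L')(N) = Add(Mul(N, 4), N) = Add(Mul(4, N), N) = Mul(5, N))
Add(Function('L')(Function('v')(-13, Mul(-6, Pow(-9, -1)))), 12429) = Add(Mul(5, Rational(1, 7)), 12429) = Add(Rational(5, 7), 12429) = Rational(87008, 7)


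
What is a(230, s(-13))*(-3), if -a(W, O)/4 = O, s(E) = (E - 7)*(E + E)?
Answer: 6240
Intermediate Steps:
s(E) = 2*E*(-7 + E) (s(E) = (-7 + E)*(2*E) = 2*E*(-7 + E))
a(W, O) = -4*O
a(230, s(-13))*(-3) = -8*(-13)*(-7 - 13)*(-3) = -8*(-13)*(-20)*(-3) = -4*520*(-3) = -2080*(-3) = 6240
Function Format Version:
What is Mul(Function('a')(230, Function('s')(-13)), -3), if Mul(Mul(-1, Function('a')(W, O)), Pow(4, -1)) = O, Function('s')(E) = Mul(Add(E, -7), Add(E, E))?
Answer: 6240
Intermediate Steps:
Function('s')(E) = Mul(2, E, Add(-7, E)) (Function('s')(E) = Mul(Add(-7, E), Mul(2, E)) = Mul(2, E, Add(-7, E)))
Function('a')(W, O) = Mul(-4, O)
Mul(Function('a')(230, Function('s')(-13)), -3) = Mul(Mul(-4, Mul(2, -13, Add(-7, -13))), -3) = Mul(Mul(-4, Mul(2, -13, -20)), -3) = Mul(Mul(-4, 520), -3) = Mul(-2080, -3) = 6240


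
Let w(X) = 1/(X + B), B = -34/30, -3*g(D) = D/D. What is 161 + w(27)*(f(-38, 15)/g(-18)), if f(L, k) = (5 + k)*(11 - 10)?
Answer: 15392/97 ≈ 158.68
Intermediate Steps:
g(D) = -1/3 (g(D) = -D/(3*D) = -1/3*1 = -1/3)
B = -17/15 (B = -34*1/30 = -17/15 ≈ -1.1333)
f(L, k) = 5 + k (f(L, k) = (5 + k)*1 = 5 + k)
w(X) = 1/(-17/15 + X) (w(X) = 1/(X - 17/15) = 1/(-17/15 + X))
161 + w(27)*(f(-38, 15)/g(-18)) = 161 + (15/(-17 + 15*27))*((5 + 15)/(-1/3)) = 161 + (15/(-17 + 405))*(20*(-3)) = 161 + (15/388)*(-60) = 161 - 225/97 = 15392/97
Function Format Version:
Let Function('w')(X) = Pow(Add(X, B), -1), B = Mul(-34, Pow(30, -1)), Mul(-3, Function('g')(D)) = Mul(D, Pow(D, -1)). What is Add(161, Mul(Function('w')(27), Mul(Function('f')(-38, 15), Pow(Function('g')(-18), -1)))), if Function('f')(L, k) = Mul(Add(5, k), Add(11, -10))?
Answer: Rational(15392, 97) ≈ 158.68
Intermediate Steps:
Function('g')(D) = Rational(-1, 3) (Function('g')(D) = Mul(Rational(-1, 3), Mul(D, Pow(D, -1))) = Mul(Rational(-1, 3), 1) = Rational(-1, 3))
B = Rational(-17, 15) (B = Mul(-34, Rational(1, 30)) = Rational(-17, 15) ≈ -1.1333)
Function('f')(L, k) = Add(5, k) (Function('f')(L, k) = Mul(Add(5, k), 1) = Add(5, k))
Function('w')(X) = Pow(Add(Rational(-17, 15), X), -1) (Function('w')(X) = Pow(Add(X, Rational(-17, 15)), -1) = Pow(Add(Rational(-17, 15), X), -1))
Add(161, Mul(Function('w')(27), Mul(Function('f')(-38, 15), Pow(Function('g')(-18), -1)))) = Add(161, Mul(Mul(15, Pow(Add(-17, Mul(15, 27)), -1)), Mul(Add(5, 15), Pow(Rational(-1, 3), -1)))) = Add(161, Mul(Mul(15, Pow(Add(-17, 405), -1)), Mul(20, -3))) = Add(161, Mul(Mul(15, Pow(388, -1)), -60)) = Add(161, Mul(Mul(15, Rational(1, 388)), -60)) = Add(161, Mul(Rational(15, 388), -60)) = Add(161, Rational(-225, 97)) = Rational(15392, 97)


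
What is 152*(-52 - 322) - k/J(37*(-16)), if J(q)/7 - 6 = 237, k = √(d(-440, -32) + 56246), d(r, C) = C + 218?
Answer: -56848 - 4*√3527/1701 ≈ -56848.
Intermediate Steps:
d(r, C) = 218 + C
k = 4*√3527 (k = √((218 - 32) + 56246) = √(186 + 56246) = √56432 = 4*√3527 ≈ 237.55)
J(q) = 1701 (J(q) = 42 + 7*237 = 42 + 1659 = 1701)
152*(-52 - 322) - k/J(37*(-16)) = 152*(-52 - 322) - 4*√3527/1701 = 152*(-374) - 4*√3527/1701 = -56848 - 4*√3527/1701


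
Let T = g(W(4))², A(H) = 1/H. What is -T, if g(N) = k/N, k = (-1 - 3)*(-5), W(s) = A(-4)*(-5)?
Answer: -256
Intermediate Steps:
W(s) = 5/4 (W(s) = -5/(-4) = -¼*(-5) = 5/4)
k = 20 (k = -4*(-5) = 20)
g(N) = 20/N
T = 256 (T = (20/(5/4))² = (20*(⅘))² = 16² = 256)
-T = -1*256 = -256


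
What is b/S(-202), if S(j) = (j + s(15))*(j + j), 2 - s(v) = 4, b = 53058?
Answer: 8843/13736 ≈ 0.64378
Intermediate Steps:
s(v) = -2 (s(v) = 2 - 1*4 = 2 - 4 = -2)
S(j) = 2*j*(-2 + j) (S(j) = (j - 2)*(j + j) = (-2 + j)*(2*j) = 2*j*(-2 + j))
b/S(-202) = 53058/((2*(-202)*(-2 - 202))) = 53058/((2*(-202)*(-204))) = 53058/82416 = 53058*(1/82416) = 8843/13736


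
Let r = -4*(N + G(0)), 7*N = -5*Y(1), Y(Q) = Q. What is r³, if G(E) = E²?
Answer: 8000/343 ≈ 23.324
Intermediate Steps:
N = -5/7 (N = (-5*1)/7 = (⅐)*(-5) = -5/7 ≈ -0.71429)
r = 20/7 (r = -4*(-5/7 + 0²) = -4*(-5/7 + 0) = -4*(-5/7) = 20/7 ≈ 2.8571)
r³ = (20/7)³ = 8000/343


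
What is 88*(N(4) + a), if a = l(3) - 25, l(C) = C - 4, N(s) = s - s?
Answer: -2288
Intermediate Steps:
N(s) = 0
l(C) = -4 + C
a = -26 (a = (-4 + 3) - 25 = -1 - 25 = -26)
88*(N(4) + a) = 88*(0 - 26) = 88*(-26) = -2288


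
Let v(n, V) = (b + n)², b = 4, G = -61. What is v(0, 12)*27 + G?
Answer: 371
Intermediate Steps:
v(n, V) = (4 + n)²
v(0, 12)*27 + G = (4 + 0)²*27 - 61 = 4²*27 - 61 = 16*27 - 61 = 432 - 61 = 371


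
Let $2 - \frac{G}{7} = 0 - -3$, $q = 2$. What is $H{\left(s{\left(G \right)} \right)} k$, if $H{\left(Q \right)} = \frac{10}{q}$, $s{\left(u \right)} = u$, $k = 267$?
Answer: $1335$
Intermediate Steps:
$G = -7$ ($G = 14 - 7 \left(0 - -3\right) = 14 - 7 \left(0 + 3\right) = 14 - 21 = -7$)
$H{\left(Q \right)} = 5$ ($H{\left(Q \right)} = \frac{10}{2} = 10 \cdot \frac{1}{2} = 5$)
$H{\left(s{\left(G \right)} \right)} k = 5 \cdot 267 = 1335$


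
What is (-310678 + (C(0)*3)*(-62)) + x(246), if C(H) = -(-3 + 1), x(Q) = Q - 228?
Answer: -311032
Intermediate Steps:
x(Q) = -228 + Q
C(H) = 2 (C(H) = -1*(-2) = 2)
(-310678 + (C(0)*3)*(-62)) + x(246) = (-310678 + (2*3)*(-62)) + (-228 + 246) = (-310678 + 6*(-62)) + 18 = (-310678 - 372) + 18 = -311050 + 18 = -311032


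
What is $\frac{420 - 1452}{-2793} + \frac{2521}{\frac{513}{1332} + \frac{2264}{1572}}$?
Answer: $\frac{19507199500}{14120477} \approx 1381.5$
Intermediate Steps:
$\frac{420 - 1452}{-2793} + \frac{2521}{\frac{513}{1332} + \frac{2264}{1572}} = \left(420 - 1452\right) \left(- \frac{1}{2793}\right) + \frac{2521}{513 \cdot \frac{1}{1332} + 2264 \cdot \frac{1}{1572}} = \left(-1032\right) \left(- \frac{1}{2793}\right) + \frac{2521}{\frac{57}{148} + \frac{566}{393}} = \frac{344}{931} + \frac{2521}{\frac{106169}{58164}} = \frac{344}{931} + 2521 \cdot \frac{58164}{106169} = \frac{344}{931} + \frac{146631444}{106169} = \frac{19507199500}{14120477}$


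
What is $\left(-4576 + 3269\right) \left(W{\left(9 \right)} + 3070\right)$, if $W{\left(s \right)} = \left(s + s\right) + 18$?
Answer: $-4059542$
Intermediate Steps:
$W{\left(s \right)} = 18 + 2 s$ ($W{\left(s \right)} = 2 s + 18 = 18 + 2 s$)
$\left(-4576 + 3269\right) \left(W{\left(9 \right)} + 3070\right) = \left(-4576 + 3269\right) \left(\left(18 + 2 \cdot 9\right) + 3070\right) = - 1307 \left(\left(18 + 18\right) + 3070\right) = - 1307 \left(36 + 3070\right) = \left(-1307\right) 3106 = -4059542$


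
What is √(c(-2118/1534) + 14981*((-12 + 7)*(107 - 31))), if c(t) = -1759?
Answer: I*√5694539 ≈ 2386.3*I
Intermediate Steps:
√(c(-2118/1534) + 14981*((-12 + 7)*(107 - 31))) = √(-1759 + 14981*((-12 + 7)*(107 - 31))) = √(-1759 + 14981*(-5*76)) = √(-1759 + 14981*(-380)) = √(-1759 - 5692780) = √(-5694539) = I*√5694539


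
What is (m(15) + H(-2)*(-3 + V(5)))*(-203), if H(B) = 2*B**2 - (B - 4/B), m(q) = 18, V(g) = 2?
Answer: -2030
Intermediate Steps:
H(B) = -B + 2*B**2 + 4/B (H(B) = 2*B**2 + (-B + 4/B) = -B + 2*B**2 + 4/B)
(m(15) + H(-2)*(-3 + V(5)))*(-203) = (18 + (-1*(-2) + 2*(-2)**2 + 4/(-2))*(-3 + 2))*(-203) = (18 + (2 + 2*4 + 4*(-1/2))*(-1))*(-203) = (18 + (2 + 8 - 2)*(-1))*(-203) = (18 + 8*(-1))*(-203) = (18 - 8)*(-203) = 10*(-203) = -2030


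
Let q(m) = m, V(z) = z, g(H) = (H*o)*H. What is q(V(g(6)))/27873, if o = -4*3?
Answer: -48/3097 ≈ -0.015499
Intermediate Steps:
o = -12
g(H) = -12*H² (g(H) = (H*(-12))*H = (-12*H)*H = -12*H²)
q(V(g(6)))/27873 = -12*6²/27873 = -12*36*(1/27873) = -432*1/27873 = -48/3097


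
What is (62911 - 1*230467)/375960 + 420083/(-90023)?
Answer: -14418191539/2820420590 ≈ -5.1121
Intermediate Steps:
(62911 - 1*230467)/375960 + 420083/(-90023) = (62911 - 230467)*(1/375960) + 420083*(-1/90023) = -167556*1/375960 - 420083/90023 = -13963/31330 - 420083/90023 = -14418191539/2820420590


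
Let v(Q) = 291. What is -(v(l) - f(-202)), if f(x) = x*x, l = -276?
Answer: 40513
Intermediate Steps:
f(x) = x²
-(v(l) - f(-202)) = -(291 - 1*(-202)²) = -(291 - 1*40804) = -(291 - 40804) = -1*(-40513) = 40513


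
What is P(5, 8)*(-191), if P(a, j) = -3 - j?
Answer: 2101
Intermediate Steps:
P(5, 8)*(-191) = (-3 - 1*8)*(-191) = (-3 - 8)*(-191) = -11*(-191) = 2101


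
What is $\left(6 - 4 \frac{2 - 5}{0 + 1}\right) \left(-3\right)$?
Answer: $-54$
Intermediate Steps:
$\left(6 - 4 \frac{2 - 5}{0 + 1}\right) \left(-3\right) = \left(6 - 4 \left(- \frac{3}{1}\right)\right) \left(-3\right) = \left(6 - 4 \left(\left(-3\right) 1\right)\right) \left(-3\right) = \left(6 - -12\right) \left(-3\right) = \left(6 + 12\right) \left(-3\right) = 18 \left(-3\right) = -54$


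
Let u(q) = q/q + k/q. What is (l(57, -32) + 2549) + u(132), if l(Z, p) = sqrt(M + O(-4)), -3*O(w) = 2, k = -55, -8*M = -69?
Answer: 30595/12 + sqrt(1146)/12 ≈ 2552.4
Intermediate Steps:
M = 69/8 (M = -1/8*(-69) = 69/8 ≈ 8.6250)
O(w) = -2/3 (O(w) = -1/3*2 = -2/3)
u(q) = 1 - 55/q (u(q) = q/q - 55/q = 1 - 55/q)
l(Z, p) = sqrt(1146)/12 (l(Z, p) = sqrt(69/8 - 2/3) = sqrt(191/24) = sqrt(1146)/12)
(l(57, -32) + 2549) + u(132) = (sqrt(1146)/12 + 2549) + (-55 + 132)/132 = (2549 + sqrt(1146)/12) + (1/132)*77 = (2549 + sqrt(1146)/12) + 7/12 = 30595/12 + sqrt(1146)/12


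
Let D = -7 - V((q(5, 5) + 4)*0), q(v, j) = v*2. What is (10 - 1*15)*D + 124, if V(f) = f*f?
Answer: 159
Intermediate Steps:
q(v, j) = 2*v
V(f) = f**2
D = -7 (D = -7 - ((2*5 + 4)*0)**2 = -7 - ((10 + 4)*0)**2 = -7 - (14*0)**2 = -7 - 1*0**2 = -7 - 1*0 = -7 + 0 = -7)
(10 - 1*15)*D + 124 = (10 - 1*15)*(-7) + 124 = (10 - 15)*(-7) + 124 = -5*(-7) + 124 = 35 + 124 = 159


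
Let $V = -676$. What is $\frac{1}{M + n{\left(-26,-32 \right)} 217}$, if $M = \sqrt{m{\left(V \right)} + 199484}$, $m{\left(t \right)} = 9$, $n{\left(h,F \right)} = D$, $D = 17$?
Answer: $\frac{527}{1915604} - \frac{\sqrt{199493}}{13409228} \approx 0.0002418$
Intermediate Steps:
$n{\left(h,F \right)} = 17$
$M = \sqrt{199493}$ ($M = \sqrt{9 + 199484} = \sqrt{199493} \approx 446.65$)
$\frac{1}{M + n{\left(-26,-32 \right)} 217} = \frac{1}{\sqrt{199493} + 17 \cdot 217} = \frac{1}{\sqrt{199493} + 3689} = \frac{1}{3689 + \sqrt{199493}}$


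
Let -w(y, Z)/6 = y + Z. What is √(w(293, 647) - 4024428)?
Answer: 2*I*√1007517 ≈ 2007.5*I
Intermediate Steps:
w(y, Z) = -6*Z - 6*y (w(y, Z) = -6*(y + Z) = -6*(Z + y) = -6*Z - 6*y)
√(w(293, 647) - 4024428) = √((-6*647 - 6*293) - 4024428) = √((-3882 - 1758) - 4024428) = √(-5640 - 4024428) = √(-4030068) = 2*I*√1007517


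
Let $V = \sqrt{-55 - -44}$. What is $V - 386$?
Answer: $-386 + i \sqrt{11} \approx -386.0 + 3.3166 i$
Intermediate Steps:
$V = i \sqrt{11}$ ($V = \sqrt{-55 + 44} = \sqrt{-11} = i \sqrt{11} \approx 3.3166 i$)
$V - 386 = i \sqrt{11} - 386 = -386 + i \sqrt{11}$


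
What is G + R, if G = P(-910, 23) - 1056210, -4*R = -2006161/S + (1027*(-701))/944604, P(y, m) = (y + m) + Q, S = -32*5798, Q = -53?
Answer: -185274485536401943/175258047744 ≈ -1.0572e+6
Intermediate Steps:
S = -185536
P(y, m) = -53 + m + y (P(y, m) = (y + m) - 53 = (m + y) - 53 = -53 + m + y)
R = -440363832343/175258047744 (R = -(-2006161/(-185536) + (1027*(-701))/944604)/4 = -(-2006161*(-1/185536) - 719927*1/944604)/4 = -(2006161/185536 - 719927/944604)/4 = -1/4*440363832343/43814511936 = -440363832343/175258047744 ≈ -2.5127)
G = -1057150 (G = (-53 + 23 - 910) - 1056210 = -940 - 1056210 = -1057150)
G + R = -1057150 - 440363832343/175258047744 = -185274485536401943/175258047744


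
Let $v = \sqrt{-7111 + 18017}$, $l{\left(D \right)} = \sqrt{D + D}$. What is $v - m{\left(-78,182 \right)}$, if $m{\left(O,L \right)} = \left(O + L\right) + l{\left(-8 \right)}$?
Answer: $-104 + \sqrt{10906} - 4 i \approx 0.4318 - 4.0 i$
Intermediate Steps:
$l{\left(D \right)} = \sqrt{2} \sqrt{D}$ ($l{\left(D \right)} = \sqrt{2 D} = \sqrt{2} \sqrt{D}$)
$m{\left(O,L \right)} = L + O + 4 i$ ($m{\left(O,L \right)} = \left(O + L\right) + \sqrt{2} \sqrt{-8} = \left(L + O\right) + \sqrt{2} \cdot 2 i \sqrt{2} = \left(L + O\right) + 4 i = L + O + 4 i$)
$v = \sqrt{10906} \approx 104.43$
$v - m{\left(-78,182 \right)} = \sqrt{10906} - \left(182 - 78 + 4 i\right) = \sqrt{10906} - \left(104 + 4 i\right) = -104 + \sqrt{10906} - 4 i$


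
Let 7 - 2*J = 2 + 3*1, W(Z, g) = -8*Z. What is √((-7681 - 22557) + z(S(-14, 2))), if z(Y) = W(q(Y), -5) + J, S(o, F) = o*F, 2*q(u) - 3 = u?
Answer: I*√30137 ≈ 173.6*I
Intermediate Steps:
q(u) = 3/2 + u/2
J = 1 (J = 7/2 - (2 + 3*1)/2 = 7/2 - (2 + 3)/2 = 7/2 - ½*5 = 7/2 - 5/2 = 1)
S(o, F) = F*o
z(Y) = -11 - 4*Y (z(Y) = -8*(3/2 + Y/2) + 1 = (-12 - 4*Y) + 1 = -11 - 4*Y)
√((-7681 - 22557) + z(S(-14, 2))) = √((-7681 - 22557) + (-11 - 8*(-14))) = √(-30238 + (-11 - 4*(-28))) = √(-30238 + (-11 + 112)) = √(-30238 + 101) = √(-30137) = I*√30137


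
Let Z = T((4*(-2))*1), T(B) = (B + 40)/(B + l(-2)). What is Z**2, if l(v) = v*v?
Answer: 64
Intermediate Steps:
l(v) = v**2
T(B) = (40 + B)/(4 + B) (T(B) = (B + 40)/(B + (-2)**2) = (40 + B)/(B + 4) = (40 + B)/(4 + B))
Z = -8 (Z = (40 + (4*(-2))*1)/(4 + (4*(-2))*1) = (40 - 8*1)/(4 - 8*1) = (40 - 8)/(4 - 8) = 32/(-4) = -1/4*32 = -8)
Z**2 = (-8)**2 = 64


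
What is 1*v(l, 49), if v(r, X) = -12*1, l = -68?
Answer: -12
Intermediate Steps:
v(r, X) = -12
1*v(l, 49) = 1*(-12) = -12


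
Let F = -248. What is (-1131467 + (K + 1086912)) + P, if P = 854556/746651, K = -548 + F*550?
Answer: -135518541897/746651 ≈ -1.8150e+5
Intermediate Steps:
K = -136948 (K = -548 - 248*550 = -548 - 136400 = -136948)
P = 854556/746651 (P = 854556*(1/746651) = 854556/746651 ≈ 1.1445)
(-1131467 + (K + 1086912)) + P = (-1131467 + (-136948 + 1086912)) + 854556/746651 = (-1131467 + 949964) + 854556/746651 = -181503 + 854556/746651 = -135518541897/746651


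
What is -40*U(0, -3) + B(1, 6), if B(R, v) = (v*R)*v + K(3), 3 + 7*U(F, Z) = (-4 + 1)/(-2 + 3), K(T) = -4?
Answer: 464/7 ≈ 66.286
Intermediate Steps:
U(F, Z) = -6/7 (U(F, Z) = -3/7 + ((-4 + 1)/(-2 + 3))/7 = -3/7 + (-3/1)/7 = -3/7 + (-3*1)/7 = -3/7 + (1/7)*(-3) = -3/7 - 3/7 = -6/7)
B(R, v) = -4 + R*v**2 (B(R, v) = (v*R)*v - 4 = (R*v)*v - 4 = R*v**2 - 4 = -4 + R*v**2)
-40*U(0, -3) + B(1, 6) = -40*(-6/7) + (-4 + 1*6**2) = 240/7 + (-4 + 1*36) = 240/7 + (-4 + 36) = 240/7 + 32 = 464/7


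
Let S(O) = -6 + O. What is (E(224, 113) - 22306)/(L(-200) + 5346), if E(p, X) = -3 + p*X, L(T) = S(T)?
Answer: 3003/5140 ≈ 0.58424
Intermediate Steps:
L(T) = -6 + T
E(p, X) = -3 + X*p
(E(224, 113) - 22306)/(L(-200) + 5346) = ((-3 + 113*224) - 22306)/((-6 - 200) + 5346) = ((-3 + 25312) - 22306)/(-206 + 5346) = (25309 - 22306)/5140 = 3003*(1/5140) = 3003/5140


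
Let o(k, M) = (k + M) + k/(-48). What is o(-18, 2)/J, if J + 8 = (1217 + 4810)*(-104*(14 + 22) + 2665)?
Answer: 125/52025128 ≈ 2.4027e-6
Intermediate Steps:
o(k, M) = M + 47*k/48 (o(k, M) = (M + k) + k*(-1/48) = (M + k) - k/48 = M + 47*k/48)
J = -6503141 (J = -8 + (1217 + 4810)*(-104*(14 + 22) + 2665) = -8 + 6027*(-104*36 + 2665) = -8 + 6027*(-3744 + 2665) = -8 + 6027*(-1079) = -8 - 6503133 = -6503141)
o(-18, 2)/J = (2 + (47/48)*(-18))/(-6503141) = (2 - 141/8)*(-1/6503141) = -125/8*(-1/6503141) = 125/52025128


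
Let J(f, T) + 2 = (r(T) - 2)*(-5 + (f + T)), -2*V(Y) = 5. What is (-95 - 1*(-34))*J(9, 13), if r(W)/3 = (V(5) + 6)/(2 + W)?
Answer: 14701/10 ≈ 1470.1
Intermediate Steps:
V(Y) = -5/2 (V(Y) = -½*5 = -5/2)
r(W) = 21/(2*(2 + W)) (r(W) = 3*((-5/2 + 6)/(2 + W)) = 3*(7/(2*(2 + W))) = 21/(2*(2 + W)))
J(f, T) = -2 + (-2 + 21/(2*(2 + T)))*(-5 + T + f) (J(f, T) = -2 + (21/(2*(2 + T)) - 2)*(-5 + (f + T)) = -2 + (-2 + 21/(2*(2 + T)))*(-5 + (T + f)) = -2 + (-2 + 21/(2*(2 + T)))*(-5 + T + f))
(-95 - 1*(-34))*J(9, 13) = (-95 - 1*(-34))*((-105 + 21*13 + 21*9 + 4*(2 + 13)*(4 - 1*13 - 1*9))/(2*(2 + 13))) = (-95 + 34)*((½)*(-105 + 273 + 189 + 4*15*(4 - 13 - 9))/15) = -61*(-105 + 273 + 189 + 4*15*(-18))/(2*15) = -61*(-105 + 273 + 189 - 1080)/(2*15) = -61*(-723)/(2*15) = -61*(-241/10) = 14701/10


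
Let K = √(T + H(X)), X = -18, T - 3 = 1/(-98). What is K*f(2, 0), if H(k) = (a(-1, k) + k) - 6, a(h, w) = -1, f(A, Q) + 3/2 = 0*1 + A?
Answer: I*√4314/28 ≈ 2.3458*I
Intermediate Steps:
T = 293/98 (T = 3 + 1/(-98) = 3 - 1/98 = 293/98 ≈ 2.9898)
f(A, Q) = -3/2 + A (f(A, Q) = -3/2 + (0*1 + A) = -3/2 + (0 + A) = -3/2 + A)
H(k) = -7 + k (H(k) = (-1 + k) - 6 = -7 + k)
K = I*√4314/14 (K = √(293/98 + (-7 - 18)) = √(293/98 - 25) = √(-2157/98) = I*√4314/14 ≈ 4.6915*I)
K*f(2, 0) = (I*√4314/14)*(-3/2 + 2) = (I*√4314/14)*(½) = I*√4314/28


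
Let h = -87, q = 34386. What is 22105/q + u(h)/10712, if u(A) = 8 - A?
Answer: 120027715/184171416 ≈ 0.65172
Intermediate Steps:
22105/q + u(h)/10712 = 22105/34386 + (8 - 1*(-87))/10712 = 22105*(1/34386) + (8 + 87)*(1/10712) = 22105/34386 + 95*(1/10712) = 22105/34386 + 95/10712 = 120027715/184171416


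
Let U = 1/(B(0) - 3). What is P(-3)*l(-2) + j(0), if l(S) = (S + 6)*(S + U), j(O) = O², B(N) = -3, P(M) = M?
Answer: 26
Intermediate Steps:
U = -⅙ (U = 1/(-3 - 3) = 1/(-6) = -⅙ ≈ -0.16667)
l(S) = (6 + S)*(-⅙ + S) (l(S) = (S + 6)*(S - ⅙) = (6 + S)*(-⅙ + S))
P(-3)*l(-2) + j(0) = -3*(-1 + (-2)² + (35/6)*(-2)) + 0² = -3*(-1 + 4 - 35/3) + 0 = -3*(-26/3) + 0 = 26 + 0 = 26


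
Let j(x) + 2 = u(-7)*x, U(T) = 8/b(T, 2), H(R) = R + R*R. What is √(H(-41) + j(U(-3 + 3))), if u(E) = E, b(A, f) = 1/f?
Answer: √1526 ≈ 39.064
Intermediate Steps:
H(R) = R + R²
U(T) = 16 (U(T) = 8/(1/2) = 8/(½) = 8*2 = 16)
j(x) = -2 - 7*x
√(H(-41) + j(U(-3 + 3))) = √(-41*(1 - 41) + (-2 - 7*16)) = √(-41*(-40) + (-2 - 112)) = √(1640 - 114) = √1526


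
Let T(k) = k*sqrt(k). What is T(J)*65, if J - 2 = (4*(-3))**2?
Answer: 9490*sqrt(146) ≈ 1.1467e+5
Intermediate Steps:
J = 146 (J = 2 + (4*(-3))**2 = 2 + (-12)**2 = 2 + 144 = 146)
T(k) = k**(3/2)
T(J)*65 = 146**(3/2)*65 = (146*sqrt(146))*65 = 9490*sqrt(146)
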